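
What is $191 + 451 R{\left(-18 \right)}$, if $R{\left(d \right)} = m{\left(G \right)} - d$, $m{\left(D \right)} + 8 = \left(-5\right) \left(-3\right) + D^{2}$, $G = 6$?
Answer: $27702$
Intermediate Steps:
$m{\left(D \right)} = 7 + D^{2}$ ($m{\left(D \right)} = -8 + \left(\left(-5\right) \left(-3\right) + D^{2}\right) = -8 + \left(15 + D^{2}\right) = 7 + D^{2}$)
$R{\left(d \right)} = 43 - d$ ($R{\left(d \right)} = \left(7 + 6^{2}\right) - d = \left(7 + 36\right) - d = 43 - d$)
$191 + 451 R{\left(-18 \right)} = 191 + 451 \left(43 - -18\right) = 191 + 451 \left(43 + 18\right) = 191 + 451 \cdot 61 = 191 + 27511 = 27702$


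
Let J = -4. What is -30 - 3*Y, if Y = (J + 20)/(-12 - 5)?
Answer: -462/17 ≈ -27.176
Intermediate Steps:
Y = -16/17 (Y = (-4 + 20)/(-12 - 5) = 16/(-17) = 16*(-1/17) = -16/17 ≈ -0.94118)
-30 - 3*Y = -30 - 3*(-16/17) = -30 + 48/17 = -462/17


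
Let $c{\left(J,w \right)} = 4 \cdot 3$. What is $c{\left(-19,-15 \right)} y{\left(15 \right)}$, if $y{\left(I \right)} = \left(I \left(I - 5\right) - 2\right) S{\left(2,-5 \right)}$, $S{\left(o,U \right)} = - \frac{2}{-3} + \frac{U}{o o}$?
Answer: $-1036$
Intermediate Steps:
$c{\left(J,w \right)} = 12$
$S{\left(o,U \right)} = \frac{2}{3} + \frac{U}{o^{2}}$ ($S{\left(o,U \right)} = \left(-2\right) \left(- \frac{1}{3}\right) + \frac{U}{o^{2}} = \frac{2}{3} + \frac{U}{o^{2}}$)
$y{\left(I \right)} = \frac{7}{6} - \frac{7 I \left(-5 + I\right)}{12}$ ($y{\left(I \right)} = \left(I \left(I - 5\right) - 2\right) \left(\frac{2}{3} - \frac{5}{4}\right) = \left(I \left(-5 + I\right) - 2\right) \left(\frac{2}{3} - \frac{5}{4}\right) = \left(-2 + I \left(-5 + I\right)\right) \left(\frac{2}{3} - \frac{5}{4}\right) = \left(-2 + I \left(-5 + I\right)\right) \left(- \frac{7}{12}\right) = \frac{7}{6} - \frac{7 I \left(-5 + I\right)}{12}$)
$c{\left(-19,-15 \right)} y{\left(15 \right)} = 12 \left(\frac{7}{6} - \frac{7 \cdot 15^{2}}{12} + \frac{35}{12} \cdot 15\right) = 12 \left(\frac{7}{6} - \frac{525}{4} + \frac{175}{4}\right) = 12 \left(- \frac{259}{3}\right) = -1036$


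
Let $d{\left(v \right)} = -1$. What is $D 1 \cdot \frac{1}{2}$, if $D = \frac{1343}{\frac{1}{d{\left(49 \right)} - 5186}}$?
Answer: $- \frac{6966141}{2} \approx -3.4831 \cdot 10^{6}$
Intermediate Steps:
$D = -6966141$ ($D = \frac{1343}{\frac{1}{-1 - 5186}} = \frac{1343}{\frac{1}{-5187}} = \frac{1343}{- \frac{1}{5187}} = 1343 \left(-5187\right) = -6966141$)
$D 1 \cdot \frac{1}{2} = - 6966141 \cdot 1 \cdot \frac{1}{2} = \left(-6966141\right) \frac{1}{2} = - \frac{6966141}{2}$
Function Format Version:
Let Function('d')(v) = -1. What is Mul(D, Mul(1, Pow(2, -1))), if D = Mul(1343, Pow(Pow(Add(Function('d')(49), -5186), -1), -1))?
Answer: Rational(-6966141, 2) ≈ -3.4831e+6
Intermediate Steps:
D = -6966141 (D = Mul(1343, Pow(Pow(Add(-1, -5186), -1), -1)) = Mul(1343, Pow(Pow(-5187, -1), -1)) = Mul(1343, Pow(Rational(-1, 5187), -1)) = Mul(1343, -5187) = -6966141)
Mul(D, Mul(1, Pow(2, -1))) = Mul(-6966141, Mul(1, Pow(2, -1))) = Mul(-6966141, Mul(1, Rational(1, 2))) = Mul(-6966141, Rational(1, 2)) = Rational(-6966141, 2)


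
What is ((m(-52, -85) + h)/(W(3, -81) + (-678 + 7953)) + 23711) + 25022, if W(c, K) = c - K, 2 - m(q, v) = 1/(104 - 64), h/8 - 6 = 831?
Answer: 14345313799/294360 ≈ 48734.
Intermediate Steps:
h = 6696 (h = 48 + 8*831 = 48 + 6648 = 6696)
m(q, v) = 79/40 (m(q, v) = 2 - 1/(104 - 64) = 2 - 1/40 = 79/40)
((m(-52, -85) + h)/(W(3, -81) + (-678 + 7953)) + 23711) + 25022 = ((79/40 + 6696)/((3 - 1*(-81)) + (-678 + 7953)) + 23711) + 25022 = (267919/(40*((3 + 81) + 7275)) + 23711) + 25022 = (267919/(40*(84 + 7275)) + 23711) + 25022 = ((267919/40)/7359 + 23711) + 25022 = ((267919/40)*(1/7359) + 23711) + 25022 = (267919/294360 + 23711) + 25022 = 6979837879/294360 + 25022 = 14345313799/294360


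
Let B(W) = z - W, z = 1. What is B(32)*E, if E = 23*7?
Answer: -4991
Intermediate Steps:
E = 161
B(W) = 1 - W
B(32)*E = (1 - 1*32)*161 = (1 - 32)*161 = -31*161 = -4991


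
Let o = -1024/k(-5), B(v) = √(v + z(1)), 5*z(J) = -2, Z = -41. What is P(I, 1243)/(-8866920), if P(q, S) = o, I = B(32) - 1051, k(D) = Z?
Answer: -128/45442965 ≈ -2.8167e-6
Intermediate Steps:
k(D) = -41
z(J) = -⅖ (z(J) = (⅕)*(-2) = -⅖)
B(v) = √(-⅖ + v) (B(v) = √(v - ⅖) = √(-⅖ + v))
o = 1024/41 (o = -1024/(-41) = -1024*(-1/41) = 1024/41 ≈ 24.976)
I = -1051 + √790/5 (I = √(-10 + 25*32)/5 - 1051 = √(-10 + 800)/5 - 1051 = √790/5 - 1051 = -1051 + √790/5 ≈ -1045.4)
P(q, S) = 1024/41
P(I, 1243)/(-8866920) = (1024/41)/(-8866920) = (1024/41)*(-1/8866920) = -128/45442965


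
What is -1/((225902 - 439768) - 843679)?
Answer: 1/1057545 ≈ 9.4559e-7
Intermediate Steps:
-1/((225902 - 439768) - 843679) = -1/(-213866 - 843679) = -1/(-1057545) = -1*(-1/1057545) = 1/1057545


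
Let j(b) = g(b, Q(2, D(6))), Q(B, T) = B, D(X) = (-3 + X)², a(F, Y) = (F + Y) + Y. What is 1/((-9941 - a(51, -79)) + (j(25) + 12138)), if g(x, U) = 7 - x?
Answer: 1/2286 ≈ 0.00043745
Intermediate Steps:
a(F, Y) = F + 2*Y
j(b) = 7 - b
1/((-9941 - a(51, -79)) + (j(25) + 12138)) = 1/((-9941 - (51 + 2*(-79))) + ((7 - 1*25) + 12138)) = 1/((-9941 - (51 - 158)) + ((7 - 25) + 12138)) = 1/((-9941 - 1*(-107)) + (-18 + 12138)) = 1/((-9941 + 107) + 12120) = 1/(-9834 + 12120) = 1/2286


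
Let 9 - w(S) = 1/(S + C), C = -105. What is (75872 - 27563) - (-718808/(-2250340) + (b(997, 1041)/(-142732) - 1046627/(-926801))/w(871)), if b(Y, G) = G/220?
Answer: 545193916008671879748435107/11285659755880995550120 ≈ 48309.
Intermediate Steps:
b(Y, G) = G/220 (b(Y, G) = G*(1/220) = G/220)
w(S) = 9 - 1/(-105 + S) (w(S) = 9 - 1/(S - 105) = 9 - 1/(-105 + S))
(75872 - 27563) - (-718808/(-2250340) + (b(997, 1041)/(-142732) - 1046627/(-926801))/w(871)) = (75872 - 27563) - (-718808/(-2250340) + (((1/220)*1041)/(-142732) - 1046627/(-926801))/(((-946 + 9*871)/(-105 + 871)))) = 48309 - (-718808*(-1/2250340) + ((1041/220)*(-1/142732) - 1046627*(-1/926801))/(((-946 + 7839)/766))) = 48309 - (179702/562585 + (-1041/31401040 + 1046627/926801)/(((1/766)*6893))) = 48309 - (179702/562585 + 32864211492239/(29102515273040*(6893/766))) = 48309 - (179702/562585 + (32864211492239/29102515273040)*(766/6893)) = 48309 - (179702/562585 + 12586993001527537/100301818888532360) = 48309 - 1*5021138183134282311973/11285659755880995550120 = 48309 - 5021138183134282311973/11285659755880995550120 = 545193916008671879748435107/11285659755880995550120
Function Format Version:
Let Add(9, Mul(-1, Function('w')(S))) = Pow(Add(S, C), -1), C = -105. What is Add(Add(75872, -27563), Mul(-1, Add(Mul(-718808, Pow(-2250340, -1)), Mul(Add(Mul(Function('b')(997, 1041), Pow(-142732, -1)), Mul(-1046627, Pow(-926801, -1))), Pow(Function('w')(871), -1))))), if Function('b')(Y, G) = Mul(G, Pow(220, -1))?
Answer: Rational(545193916008671879748435107, 11285659755880995550120) ≈ 48309.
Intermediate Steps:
Function('b')(Y, G) = Mul(Rational(1, 220), G) (Function('b')(Y, G) = Mul(G, Rational(1, 220)) = Mul(Rational(1, 220), G))
Function('w')(S) = Add(9, Mul(-1, Pow(Add(-105, S), -1))) (Function('w')(S) = Add(9, Mul(-1, Pow(Add(S, -105), -1))) = Add(9, Mul(-1, Pow(Add(-105, S), -1))))
Add(Add(75872, -27563), Mul(-1, Add(Mul(-718808, Pow(-2250340, -1)), Mul(Add(Mul(Function('b')(997, 1041), Pow(-142732, -1)), Mul(-1046627, Pow(-926801, -1))), Pow(Function('w')(871), -1))))) = Add(Add(75872, -27563), Mul(-1, Add(Mul(-718808, Pow(-2250340, -1)), Mul(Add(Mul(Mul(Rational(1, 220), 1041), Pow(-142732, -1)), Mul(-1046627, Pow(-926801, -1))), Pow(Mul(Pow(Add(-105, 871), -1), Add(-946, Mul(9, 871))), -1))))) = Add(48309, Mul(-1, Add(Mul(-718808, Rational(-1, 2250340)), Mul(Add(Mul(Rational(1041, 220), Rational(-1, 142732)), Mul(-1046627, Rational(-1, 926801))), Pow(Mul(Pow(766, -1), Add(-946, 7839)), -1))))) = Add(48309, Mul(-1, Add(Rational(179702, 562585), Mul(Add(Rational(-1041, 31401040), Rational(1046627, 926801)), Pow(Mul(Rational(1, 766), 6893), -1))))) = Add(48309, Mul(-1, Add(Rational(179702, 562585), Mul(Rational(32864211492239, 29102515273040), Pow(Rational(6893, 766), -1))))) = Add(48309, Mul(-1, Add(Rational(179702, 562585), Mul(Rational(32864211492239, 29102515273040), Rational(766, 6893))))) = Add(48309, Mul(-1, Add(Rational(179702, 562585), Rational(12586993001527537, 100301818888532360)))) = Add(48309, Mul(-1, Rational(5021138183134282311973, 11285659755880995550120))) = Add(48309, Rational(-5021138183134282311973, 11285659755880995550120)) = Rational(545193916008671879748435107, 11285659755880995550120)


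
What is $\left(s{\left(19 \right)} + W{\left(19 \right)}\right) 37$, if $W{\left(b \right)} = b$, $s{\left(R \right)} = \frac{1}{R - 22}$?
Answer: $\frac{2072}{3} \approx 690.67$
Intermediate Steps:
$s{\left(R \right)} = \frac{1}{-22 + R}$
$\left(s{\left(19 \right)} + W{\left(19 \right)}\right) 37 = \left(\frac{1}{-22 + 19} + 19\right) 37 = \left(\frac{1}{-3} + 19\right) 37 = \left(- \frac{1}{3} + 19\right) 37 = \frac{56}{3} \cdot 37 = \frac{2072}{3}$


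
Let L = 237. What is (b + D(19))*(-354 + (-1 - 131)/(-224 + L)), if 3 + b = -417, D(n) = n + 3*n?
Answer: 1628496/13 ≈ 1.2527e+5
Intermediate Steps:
D(n) = 4*n
b = -420 (b = -3 - 417 = -420)
(b + D(19))*(-354 + (-1 - 131)/(-224 + L)) = (-420 + 4*19)*(-354 + (-1 - 131)/(-224 + 237)) = (-420 + 76)*(-354 - 132/13) = -344*(-354 - 132*1/13) = -344*(-354 - 132/13) = -344*(-4734/13) = 1628496/13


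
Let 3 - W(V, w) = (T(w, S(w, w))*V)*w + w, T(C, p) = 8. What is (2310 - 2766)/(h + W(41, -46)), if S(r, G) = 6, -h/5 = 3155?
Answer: 228/319 ≈ 0.71473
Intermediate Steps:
h = -15775 (h = -5*3155 = -15775)
W(V, w) = 3 - w - 8*V*w (W(V, w) = 3 - ((8*V)*w + w) = 3 - (8*V*w + w) = 3 - (w + 8*V*w) = 3 + (-w - 8*V*w) = 3 - w - 8*V*w)
(2310 - 2766)/(h + W(41, -46)) = (2310 - 2766)/(-15775 + (3 - 1*(-46) - 8*41*(-46))) = -456/(-15775 + (3 + 46 + 15088)) = -456/(-15775 + 15137) = -456/(-638) = -456*(-1/638) = 228/319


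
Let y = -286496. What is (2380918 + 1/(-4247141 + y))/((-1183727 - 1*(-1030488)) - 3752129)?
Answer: -10794217938765/17705520863416 ≈ -0.60965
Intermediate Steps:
(2380918 + 1/(-4247141 + y))/((-1183727 - 1*(-1030488)) - 3752129) = (2380918 + 1/(-4247141 - 286496))/((-1183727 - 1*(-1030488)) - 3752129) = (2380918 + 1/(-4533637))/((-1183727 + 1030488) - 3752129) = (2380918 - 1/4533637)/(-153239 - 3752129) = (10794217938765/4533637)/(-3905368) = (10794217938765/4533637)*(-1/3905368) = -10794217938765/17705520863416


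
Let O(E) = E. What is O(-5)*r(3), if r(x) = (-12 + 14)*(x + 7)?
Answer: -100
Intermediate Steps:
r(x) = 14 + 2*x (r(x) = 2*(7 + x) = 14 + 2*x)
O(-5)*r(3) = -5*(14 + 2*3) = -5*(14 + 6) = -5*20 = -100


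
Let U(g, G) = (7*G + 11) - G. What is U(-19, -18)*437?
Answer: -42389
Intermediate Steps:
U(g, G) = 11 + 6*G (U(g, G) = (11 + 7*G) - G = 11 + 6*G)
U(-19, -18)*437 = (11 + 6*(-18))*437 = (11 - 108)*437 = -97*437 = -42389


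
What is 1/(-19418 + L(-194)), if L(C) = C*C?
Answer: 1/18218 ≈ 5.4891e-5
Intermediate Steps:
L(C) = C**2
1/(-19418 + L(-194)) = 1/(-19418 + (-194)**2) = 1/(-19418 + 37636) = 1/18218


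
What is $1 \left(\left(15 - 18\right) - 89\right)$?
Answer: $-92$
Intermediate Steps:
$1 \left(\left(15 - 18\right) - 89\right) = 1 \left(-3 - 89\right) = 1 \left(-92\right) = -92$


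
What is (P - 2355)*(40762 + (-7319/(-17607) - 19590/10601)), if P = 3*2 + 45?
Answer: -5842969823633664/62217269 ≈ -9.3912e+7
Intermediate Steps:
P = 51 (P = 6 + 45 = 51)
(P - 2355)*(40762 + (-7319/(-17607) - 19590/10601)) = (51 - 2355)*(40762 + (-7319/(-17607) - 19590/10601)) = -2304*(40762 + (-7319*(-1/17607) - 19590*1/10601)) = -2304*(40762 + (7319/17607 - 19590/10601)) = -2304*(40762 - 267332411/186651807) = -2304*7608033624523/186651807 = -5842969823633664/62217269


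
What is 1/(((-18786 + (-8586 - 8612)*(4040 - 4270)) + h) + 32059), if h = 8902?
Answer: 1/3977715 ≈ 2.5140e-7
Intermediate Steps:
1/(((-18786 + (-8586 - 8612)*(4040 - 4270)) + h) + 32059) = 1/(((-18786 + (-8586 - 8612)*(4040 - 4270)) + 8902) + 32059) = 1/(((-18786 - 17198*(-230)) + 8902) + 32059) = 1/(((-18786 + 3955540) + 8902) + 32059) = 1/((3936754 + 8902) + 32059) = 1/(3945656 + 32059) = 1/3977715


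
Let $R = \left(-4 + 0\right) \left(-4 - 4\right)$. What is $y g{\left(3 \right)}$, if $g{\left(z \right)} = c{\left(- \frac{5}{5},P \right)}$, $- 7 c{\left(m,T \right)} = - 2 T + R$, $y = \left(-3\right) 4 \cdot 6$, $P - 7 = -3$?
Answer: $\frac{1728}{7} \approx 246.86$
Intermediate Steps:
$R = 32$ ($R = \left(-4\right) \left(-8\right) = 32$)
$P = 4$ ($P = 7 - 3 = 4$)
$y = -72$ ($y = \left(-12\right) 6 = -72$)
$c{\left(m,T \right)} = - \frac{32}{7} + \frac{2 T}{7}$ ($c{\left(m,T \right)} = - \frac{- 2 T + 32}{7} = - \frac{32 - 2 T}{7} = - \frac{32}{7} + \frac{2 T}{7}$)
$g{\left(z \right)} = - \frac{24}{7}$ ($g{\left(z \right)} = - \frac{32}{7} + \frac{2}{7} \cdot 4 = - \frac{32}{7} + \frac{8}{7} = - \frac{24}{7}$)
$y g{\left(3 \right)} = \left(-72\right) \left(- \frac{24}{7}\right) = \frac{1728}{7}$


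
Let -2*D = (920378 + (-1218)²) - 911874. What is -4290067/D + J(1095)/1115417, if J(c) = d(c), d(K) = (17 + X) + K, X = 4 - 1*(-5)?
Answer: 4786049944633/832116697838 ≈ 5.7517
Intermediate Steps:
X = 9 (X = 4 + 5 = 9)
D = -746014 (D = -((920378 + (-1218)²) - 911874)/2 = -((920378 + 1483524) - 911874)/2 = -(2403902 - 911874)/2 = -½*1492028 = -746014)
d(K) = 26 + K (d(K) = (17 + 9) + K = 26 + K)
J(c) = 26 + c
-4290067/D + J(1095)/1115417 = -4290067/(-746014) + (26 + 1095)/1115417 = -4290067*(-1/746014) + 1121*(1/1115417) = 4290067/746014 + 1121/1115417 = 4786049944633/832116697838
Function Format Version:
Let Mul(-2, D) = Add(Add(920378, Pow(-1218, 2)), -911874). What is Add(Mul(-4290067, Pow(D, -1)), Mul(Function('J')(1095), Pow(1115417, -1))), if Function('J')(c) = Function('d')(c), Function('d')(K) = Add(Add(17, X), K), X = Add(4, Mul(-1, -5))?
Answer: Rational(4786049944633, 832116697838) ≈ 5.7517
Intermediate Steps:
X = 9 (X = Add(4, 5) = 9)
D = -746014 (D = Mul(Rational(-1, 2), Add(Add(920378, Pow(-1218, 2)), -911874)) = Mul(Rational(-1, 2), Add(Add(920378, 1483524), -911874)) = Mul(Rational(-1, 2), Add(2403902, -911874)) = Mul(Rational(-1, 2), 1492028) = -746014)
Function('d')(K) = Add(26, K) (Function('d')(K) = Add(Add(17, 9), K) = Add(26, K))
Function('J')(c) = Add(26, c)
Add(Mul(-4290067, Pow(D, -1)), Mul(Function('J')(1095), Pow(1115417, -1))) = Add(Mul(-4290067, Pow(-746014, -1)), Mul(Add(26, 1095), Pow(1115417, -1))) = Add(Mul(-4290067, Rational(-1, 746014)), Mul(1121, Rational(1, 1115417))) = Add(Rational(4290067, 746014), Rational(1121, 1115417)) = Rational(4786049944633, 832116697838)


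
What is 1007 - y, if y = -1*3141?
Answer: 4148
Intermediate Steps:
y = -3141
1007 - y = 1007 - 1*(-3141) = 1007 + 3141 = 4148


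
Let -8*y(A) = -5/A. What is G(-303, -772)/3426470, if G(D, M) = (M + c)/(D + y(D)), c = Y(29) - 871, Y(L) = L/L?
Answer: 1990104/1258331703095 ≈ 1.5815e-6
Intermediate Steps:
Y(L) = 1
c = -870 (c = 1 - 871 = -870)
y(A) = 5/(8*A) (y(A) = -(-5)/(8*A) = 5/(8*A))
G(D, M) = (-870 + M)/(D + 5/(8*D)) (G(D, M) = (M - 870)/(D + 5/(8*D)) = (-870 + M)/(D + 5/(8*D)))
G(-303, -772)/3426470 = (8*(-303)*(-870 - 772)/(5 + 8*(-303)²))/3426470 = (8*(-303)*(-1642)/(5 + 8*91809))*(1/3426470) = (8*(-303)*(-1642)/(5 + 734472))*(1/3426470) = (8*(-303)*(-1642)/734477)*(1/3426470) = (8*(-303)*(1/734477)*(-1642))*(1/3426470) = (3980208/734477)*(1/3426470) = 1990104/1258331703095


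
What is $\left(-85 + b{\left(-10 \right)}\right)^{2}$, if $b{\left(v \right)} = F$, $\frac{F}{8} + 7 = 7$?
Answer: $7225$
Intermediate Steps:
$F = 0$ ($F = -56 + 8 \cdot 7 = -56 + 56 = 0$)
$b{\left(v \right)} = 0$
$\left(-85 + b{\left(-10 \right)}\right)^{2} = \left(-85 + 0\right)^{2} = \left(-85\right)^{2} = 7225$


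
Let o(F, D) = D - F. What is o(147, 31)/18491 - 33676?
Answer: -622703032/18491 ≈ -33676.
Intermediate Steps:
o(147, 31)/18491 - 33676 = (31 - 1*147)/18491 - 33676 = (31 - 147)*(1/18491) - 33676 = -116*1/18491 - 33676 = -116/18491 - 33676 = -622703032/18491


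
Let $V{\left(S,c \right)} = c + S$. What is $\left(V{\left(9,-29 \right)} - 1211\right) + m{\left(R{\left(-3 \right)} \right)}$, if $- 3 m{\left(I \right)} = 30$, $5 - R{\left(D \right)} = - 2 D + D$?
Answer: $-1241$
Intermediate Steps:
$R{\left(D \right)} = 5 + D$ ($R{\left(D \right)} = 5 - \left(- 2 D + D\right) = 5 - - D = 5 + D$)
$V{\left(S,c \right)} = S + c$
$m{\left(I \right)} = -10$ ($m{\left(I \right)} = \left(- \frac{1}{3}\right) 30 = -10$)
$\left(V{\left(9,-29 \right)} - 1211\right) + m{\left(R{\left(-3 \right)} \right)} = \left(\left(9 - 29\right) - 1211\right) - 10 = \left(-20 - 1211\right) - 10 = -1231 - 10 = -1241$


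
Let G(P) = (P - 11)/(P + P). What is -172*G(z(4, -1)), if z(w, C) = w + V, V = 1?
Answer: 516/5 ≈ 103.20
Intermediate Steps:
z(w, C) = 1 + w (z(w, C) = w + 1 = 1 + w)
G(P) = (-11 + P)/(2*P) (G(P) = (-11 + P)/((2*P)) = (-11 + P)*(1/(2*P)) = (-11 + P)/(2*P))
-172*G(z(4, -1)) = -86*(-11 + (1 + 4))/(1 + 4) = -86*(-11 + 5)/5 = -86*(-6)/5 = -172*(-⅗) = 516/5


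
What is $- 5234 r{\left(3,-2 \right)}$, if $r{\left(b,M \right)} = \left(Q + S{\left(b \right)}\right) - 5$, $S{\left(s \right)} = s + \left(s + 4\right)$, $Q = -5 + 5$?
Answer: $-26170$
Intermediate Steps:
$Q = 0$
$S{\left(s \right)} = 4 + 2 s$ ($S{\left(s \right)} = s + \left(4 + s\right) = 4 + 2 s$)
$r{\left(b,M \right)} = -1 + 2 b$ ($r{\left(b,M \right)} = \left(0 + \left(4 + 2 b\right)\right) - 5 = \left(4 + 2 b\right) - 5 = -1 + 2 b$)
$- 5234 r{\left(3,-2 \right)} = - 5234 \left(-1 + 2 \cdot 3\right) = - 5234 \left(-1 + 6\right) = \left(-5234\right) 5 = -26170$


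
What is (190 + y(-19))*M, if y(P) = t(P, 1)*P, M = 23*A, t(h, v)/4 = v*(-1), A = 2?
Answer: 12236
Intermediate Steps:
t(h, v) = -4*v (t(h, v) = 4*(v*(-1)) = 4*(-v) = -4*v)
M = 46 (M = 23*2 = 46)
y(P) = -4*P (y(P) = (-4*1)*P = -4*P)
(190 + y(-19))*M = (190 - 4*(-19))*46 = (190 + 76)*46 = 266*46 = 12236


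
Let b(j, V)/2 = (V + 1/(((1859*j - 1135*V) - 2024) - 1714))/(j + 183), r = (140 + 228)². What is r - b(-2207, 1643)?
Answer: 818378704861235/6043012272 ≈ 1.3543e+5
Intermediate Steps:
r = 135424 (r = 368² = 135424)
b(j, V) = 2*(V + 1/(-3738 - 1135*V + 1859*j))/(183 + j) (b(j, V) = 2*((V + 1/(((1859*j - 1135*V) - 2024) - 1714))/(j + 183)) = 2*((V + 1/(((-1135*V + 1859*j) - 2024) - 1714))/(183 + j)) = 2*((V + 1/((-2024 - 1135*V + 1859*j) - 1714))/(183 + j)) = 2*((V + 1/(-3738 - 1135*V + 1859*j))/(183 + j)) = 2*(V + 1/(-3738 - 1135*V + 1859*j))/(183 + j))
r - b(-2207, 1643) = 135424 - 2*(-1 + 1135*1643² + 3738*1643 - 1859*1643*(-2207))/(684054 - 336459*(-2207) - 1859*(-2207)² + 207705*1643 + 1135*1643*(-2207)) = 135424 - 2*(-1 + 1135*2699449 + 6141534 + 6740921759)/(684054 + 742565013 - 1859*4870849 + 341259315 - 4115624635) = 135424 - 2*(-1 + 3063874615 + 6141534 + 6740921759)/(684054 + 742565013 - 9054908291 + 341259315 - 4115624635) = 135424 - 2*9810937907/(-12086024544) = 135424 - 2*(-1)*9810937907/12086024544 = 135424 - 1*(-9810937907/6043012272) = 135424 + 9810937907/6043012272 = 818378704861235/6043012272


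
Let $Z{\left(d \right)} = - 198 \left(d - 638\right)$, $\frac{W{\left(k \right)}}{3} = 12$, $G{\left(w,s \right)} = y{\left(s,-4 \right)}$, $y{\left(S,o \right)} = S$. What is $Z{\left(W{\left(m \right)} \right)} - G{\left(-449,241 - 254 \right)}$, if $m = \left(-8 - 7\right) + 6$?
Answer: $119209$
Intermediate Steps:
$G{\left(w,s \right)} = s$
$m = -9$ ($m = -15 + 6 = -9$)
$W{\left(k \right)} = 36$ ($W{\left(k \right)} = 3 \cdot 12 = 36$)
$Z{\left(d \right)} = 126324 - 198 d$ ($Z{\left(d \right)} = - 198 \left(-638 + d\right) = 126324 - 198 d$)
$Z{\left(W{\left(m \right)} \right)} - G{\left(-449,241 - 254 \right)} = \left(126324 - 7128\right) - \left(241 - 254\right) = 119196 - -13 = 119196 + 13 = 119209$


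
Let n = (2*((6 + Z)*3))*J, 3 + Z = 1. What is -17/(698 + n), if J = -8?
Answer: -17/506 ≈ -0.033597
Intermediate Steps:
Z = -2 (Z = -3 + 1 = -2)
n = -192 (n = (2*((6 - 2)*3))*(-8) = (2*(4*3))*(-8) = (2*12)*(-8) = 24*(-8) = -192)
-17/(698 + n) = -17/(698 - 192) = -17/506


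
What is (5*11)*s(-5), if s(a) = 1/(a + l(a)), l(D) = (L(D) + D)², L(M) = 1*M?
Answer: 11/19 ≈ 0.57895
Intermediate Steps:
L(M) = M
l(D) = 4*D² (l(D) = (D + D)² = (2*D)² = 4*D²)
s(a) = 1/(a + 4*a²)
(5*11)*s(-5) = (5*11)*(1/((-5)*(1 + 4*(-5)))) = 55*(-1/(5*(1 - 20))) = 55*(-⅕/(-19)) = 55*(-⅕*(-1/19)) = 55*(1/95) = 11/19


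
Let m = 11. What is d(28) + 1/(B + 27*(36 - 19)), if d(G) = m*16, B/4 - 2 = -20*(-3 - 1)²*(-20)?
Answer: 4587793/26067 ≈ 176.00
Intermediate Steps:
B = 25608 (B = 8 + 4*(-20*(-3 - 1)²*(-20)) = 8 + 4*(-20*(-4)²*(-20)) = 8 + 4*(-20*16*(-20)) = 8 + 4*(-320*(-20)) = 8 + 4*6400 = 8 + 25600 = 25608)
d(G) = 176 (d(G) = 11*16 = 176)
d(28) + 1/(B + 27*(36 - 19)) = 176 + 1/(25608 + 27*(36 - 19)) = 176 + 1/(25608 + 27*17) = 176 + 1/(25608 + 459) = 176 + 1/26067 = 4587793/26067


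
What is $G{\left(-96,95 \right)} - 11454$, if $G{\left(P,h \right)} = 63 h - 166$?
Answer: $-5635$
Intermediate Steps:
$G{\left(P,h \right)} = -166 + 63 h$
$G{\left(-96,95 \right)} - 11454 = \left(-166 + 63 \cdot 95\right) - 11454 = \left(-166 + 5985\right) - 11454 = 5819 - 11454 = -5635$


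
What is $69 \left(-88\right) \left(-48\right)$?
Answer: $291456$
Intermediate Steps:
$69 \left(-88\right) \left(-48\right) = \left(-6072\right) \left(-48\right) = 291456$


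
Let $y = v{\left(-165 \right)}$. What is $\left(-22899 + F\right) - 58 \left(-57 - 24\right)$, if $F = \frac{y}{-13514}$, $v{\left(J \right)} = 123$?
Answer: $- \frac{245968437}{13514} \approx -18201.0$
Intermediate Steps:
$y = 123$
$F = - \frac{123}{13514}$ ($F = \frac{123}{-13514} = 123 \left(- \frac{1}{13514}\right) = - \frac{123}{13514} \approx -0.0091017$)
$\left(-22899 + F\right) - 58 \left(-57 - 24\right) = \left(-22899 - \frac{123}{13514}\right) - 58 \left(-57 - 24\right) = - \frac{309457209}{13514} - -4698 = - \frac{309457209}{13514} + 4698 = - \frac{245968437}{13514}$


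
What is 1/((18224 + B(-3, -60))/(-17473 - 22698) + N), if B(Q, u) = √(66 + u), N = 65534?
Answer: 17625348220565/1155051574360441349 + 40171*√6/6930309446162648094 ≈ 1.5259e-5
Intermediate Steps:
1/((18224 + B(-3, -60))/(-17473 - 22698) + N) = 1/((18224 + √(66 - 60))/(-17473 - 22698) + 65534) = 1/((18224 + √6)/(-40171) + 65534) = 1/((18224 + √6)*(-1/40171) + 65534) = 1/((-1072/2363 - √6/40171) + 65534) = 1/(154855770/2363 - √6/40171)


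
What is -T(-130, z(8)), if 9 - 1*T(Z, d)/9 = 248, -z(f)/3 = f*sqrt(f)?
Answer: 2151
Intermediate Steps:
z(f) = -3*f**(3/2) (z(f) = -3*f*sqrt(f) = -3*f**(3/2))
T(Z, d) = -2151 (T(Z, d) = 81 - 9*248 = 81 - 2232 = -2151)
-T(-130, z(8)) = -1*(-2151) = 2151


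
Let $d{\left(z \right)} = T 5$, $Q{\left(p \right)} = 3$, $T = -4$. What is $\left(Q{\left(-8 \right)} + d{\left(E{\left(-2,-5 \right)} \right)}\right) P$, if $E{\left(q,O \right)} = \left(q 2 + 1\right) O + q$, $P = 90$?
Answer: $-1530$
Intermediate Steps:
$E{\left(q,O \right)} = q + O \left(1 + 2 q\right)$ ($E{\left(q,O \right)} = \left(2 q + 1\right) O + q = \left(1 + 2 q\right) O + q = O \left(1 + 2 q\right) + q = q + O \left(1 + 2 q\right)$)
$d{\left(z \right)} = -20$ ($d{\left(z \right)} = \left(-4\right) 5 = -20$)
$\left(Q{\left(-8 \right)} + d{\left(E{\left(-2,-5 \right)} \right)}\right) P = \left(3 - 20\right) 90 = \left(-17\right) 90 = -1530$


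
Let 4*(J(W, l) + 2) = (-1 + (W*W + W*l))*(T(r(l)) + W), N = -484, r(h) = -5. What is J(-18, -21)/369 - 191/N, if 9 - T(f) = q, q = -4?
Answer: -59099/29766 ≈ -1.9855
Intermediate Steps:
T(f) = 13 (T(f) = 9 - 1*(-4) = 9 + 4 = 13)
J(W, l) = -2 + (13 + W)*(-1 + W² + W*l)/4 (J(W, l) = -2 + ((-1 + (W*W + W*l))*(13 + W))/4 = -2 + ((-1 + (W² + W*l))*(13 + W))/4 = -2 + ((-1 + W² + W*l)*(13 + W))/4 = -2 + ((13 + W)*(-1 + W² + W*l))/4 = -2 + (13 + W)*(-1 + W² + W*l)/4)
J(-18, -21)/369 - 191/N = (-21/4 - ¼*(-18) + (¼)*(-18)³ + (13/4)*(-18)² + (¼)*(-21)*(-18)² + (13/4)*(-18)*(-21))/369 - 191/(-484) = (-21/4 + 9/2 + (¼)*(-5832) + (13/4)*324 + (¼)*(-21)*324 + 2457/2)*(1/369) - 191*(-1/484) = (-21/4 + 9/2 - 1458 + 1053 - 1701 + 2457/2)*(1/369) + 191/484 = -3513/4*1/369 + 191/484 = -1171/492 + 191/484 = -59099/29766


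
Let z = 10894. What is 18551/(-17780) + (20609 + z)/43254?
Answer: -40380269/128176020 ≈ -0.31504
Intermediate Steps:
18551/(-17780) + (20609 + z)/43254 = 18551/(-17780) + (20609 + 10894)/43254 = 18551*(-1/17780) + 31503*(1/43254) = -18551/17780 + 10501/14418 = -40380269/128176020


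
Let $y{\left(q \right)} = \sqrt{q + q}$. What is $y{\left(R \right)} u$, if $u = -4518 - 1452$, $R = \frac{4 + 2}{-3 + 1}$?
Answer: $- 5970 i \sqrt{6} \approx - 14623.0 i$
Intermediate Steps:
$R = -3$ ($R = \frac{6}{-2} = 6 \left(- \frac{1}{2}\right) = -3$)
$y{\left(q \right)} = \sqrt{2} \sqrt{q}$ ($y{\left(q \right)} = \sqrt{2 q} = \sqrt{2} \sqrt{q}$)
$u = -5970$ ($u = -4518 - 1452 = -5970$)
$y{\left(R \right)} u = \sqrt{2} \sqrt{-3} \left(-5970\right) = \sqrt{2} i \sqrt{3} \left(-5970\right) = i \sqrt{6} \left(-5970\right) = - 5970 i \sqrt{6}$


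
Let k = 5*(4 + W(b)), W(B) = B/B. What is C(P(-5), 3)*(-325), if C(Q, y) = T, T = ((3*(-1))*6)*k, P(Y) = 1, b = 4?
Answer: 146250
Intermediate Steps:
W(B) = 1
k = 25 (k = 5*(4 + 1) = 5*5 = 25)
T = -450 (T = ((3*(-1))*6)*25 = -3*6*25 = -18*25 = -450)
C(Q, y) = -450
C(P(-5), 3)*(-325) = -450*(-325) = 146250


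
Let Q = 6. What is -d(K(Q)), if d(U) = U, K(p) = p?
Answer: -6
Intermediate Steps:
-d(K(Q)) = -1*6 = -6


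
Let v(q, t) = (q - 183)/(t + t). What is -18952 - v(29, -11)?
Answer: -18959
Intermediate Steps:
v(q, t) = (-183 + q)/(2*t) (v(q, t) = (-183 + q)/((2*t)) = (-183 + q)*(1/(2*t)) = (-183 + q)/(2*t))
-18952 - v(29, -11) = -18952 - (-183 + 29)/(2*(-11)) = -18952 - (-1)*(-154)/(2*11) = -18952 - 1*7 = -18952 - 7 = -18959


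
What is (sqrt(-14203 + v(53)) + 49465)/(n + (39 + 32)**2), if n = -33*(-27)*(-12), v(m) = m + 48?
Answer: -49465/5651 - I*sqrt(14102)/5651 ≈ -8.7533 - 0.021014*I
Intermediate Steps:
v(m) = 48 + m
n = -10692 (n = 891*(-12) = -10692)
(sqrt(-14203 + v(53)) + 49465)/(n + (39 + 32)**2) = (sqrt(-14203 + (48 + 53)) + 49465)/(-10692 + (39 + 32)**2) = (sqrt(-14203 + 101) + 49465)/(-10692 + 71**2) = (sqrt(-14102) + 49465)/(-10692 + 5041) = (I*sqrt(14102) + 49465)/(-5651) = (49465 + I*sqrt(14102))*(-1/5651) = -49465/5651 - I*sqrt(14102)/5651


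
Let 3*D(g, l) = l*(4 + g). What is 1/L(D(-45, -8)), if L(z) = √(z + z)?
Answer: √123/164 ≈ 0.067625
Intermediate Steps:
D(g, l) = l*(4 + g)/3 (D(g, l) = (l*(4 + g))/3 = l*(4 + g)/3)
L(z) = √2*√z (L(z) = √(2*z) = √2*√z)
1/L(D(-45, -8)) = 1/(√2*√((⅓)*(-8)*(4 - 45))) = 1/(√2*√((⅓)*(-8)*(-41))) = 1/(√2*√(328/3)) = 1/(√2*(2*√246/3)) = 1/(4*√123/3) = √123/164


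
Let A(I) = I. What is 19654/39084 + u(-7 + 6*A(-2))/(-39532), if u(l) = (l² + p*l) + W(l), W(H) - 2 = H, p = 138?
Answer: 54124705/96566793 ≈ 0.56049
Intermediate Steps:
W(H) = 2 + H
u(l) = 2 + l² + 139*l (u(l) = (l² + 138*l) + (2 + l) = 2 + l² + 139*l)
19654/39084 + u(-7 + 6*A(-2))/(-39532) = 19654/39084 + (2 + (-7 + 6*(-2))² + 139*(-7 + 6*(-2)))/(-39532) = 19654*(1/39084) + (2 + (-7 - 12)² + 139*(-7 - 12))*(-1/39532) = 9827/19542 + (2 + (-19)² + 139*(-19))*(-1/39532) = 9827/19542 + (2 + 361 - 2641)*(-1/39532) = 9827/19542 - 2278*(-1/39532) = 9827/19542 + 1139/19766 = 54124705/96566793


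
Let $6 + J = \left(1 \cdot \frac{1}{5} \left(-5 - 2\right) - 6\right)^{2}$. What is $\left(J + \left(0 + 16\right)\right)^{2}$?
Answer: $\frac{2621161}{625} \approx 4193.9$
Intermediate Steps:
$J = \frac{1219}{25}$ ($J = -6 + \left(1 \cdot \frac{1}{5} \left(-5 - 2\right) - 6\right)^{2} = -6 + \left(1 \cdot \frac{1}{5} \left(-7\right) - 6\right)^{2} = -6 + \left(\frac{1}{5} \left(-7\right) - 6\right)^{2} = -6 + \left(- \frac{7}{5} - 6\right)^{2} = -6 + \left(- \frac{37}{5}\right)^{2} = -6 + \frac{1369}{25} = \frac{1219}{25} \approx 48.76$)
$\left(J + \left(0 + 16\right)\right)^{2} = \left(\frac{1219}{25} + \left(0 + 16\right)\right)^{2} = \left(\frac{1219}{25} + 16\right)^{2} = \left(\frac{1619}{25}\right)^{2} = \frac{2621161}{625}$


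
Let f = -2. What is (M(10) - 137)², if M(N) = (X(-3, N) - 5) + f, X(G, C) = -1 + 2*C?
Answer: 15625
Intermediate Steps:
M(N) = -8 + 2*N (M(N) = ((-1 + 2*N) - 5) - 2 = (-6 + 2*N) - 2 = -8 + 2*N)
(M(10) - 137)² = ((-8 + 2*10) - 137)² = ((-8 + 20) - 137)² = (12 - 137)² = (-125)² = 15625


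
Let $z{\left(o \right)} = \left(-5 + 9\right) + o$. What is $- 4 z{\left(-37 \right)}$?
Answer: $132$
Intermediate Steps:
$z{\left(o \right)} = 4 + o$
$- 4 z{\left(-37 \right)} = - 4 \left(4 - 37\right) = \left(-4\right) \left(-33\right) = 132$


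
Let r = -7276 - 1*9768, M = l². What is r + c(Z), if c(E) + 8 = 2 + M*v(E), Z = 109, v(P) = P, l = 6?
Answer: -13126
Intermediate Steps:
M = 36 (M = 6² = 36)
c(E) = -6 + 36*E (c(E) = -8 + (2 + 36*E) = -6 + 36*E)
r = -17044 (r = -7276 - 9768 = -17044)
r + c(Z) = -17044 + (-6 + 36*109) = -17044 + (-6 + 3924) = -17044 + 3918 = -13126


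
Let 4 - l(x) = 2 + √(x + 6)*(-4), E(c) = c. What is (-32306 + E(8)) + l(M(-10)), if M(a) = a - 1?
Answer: -32296 + 4*I*√5 ≈ -32296.0 + 8.9443*I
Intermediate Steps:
M(a) = -1 + a
l(x) = 2 + 4*√(6 + x) (l(x) = 4 - (2 + √(x + 6)*(-4)) = 4 - (2 + √(6 + x)*(-4)) = 4 - (2 - 4*√(6 + x)) = 4 + (-2 + 4*√(6 + x)) = 2 + 4*√(6 + x))
(-32306 + E(8)) + l(M(-10)) = (-32306 + 8) + (2 + 4*√(6 + (-1 - 10))) = -32298 + (2 + 4*√(6 - 11)) = -32298 + (2 + 4*√(-5)) = -32298 + (2 + 4*(I*√5)) = -32298 + (2 + 4*I*√5) = -32296 + 4*I*√5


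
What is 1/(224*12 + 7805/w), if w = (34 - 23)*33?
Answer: 363/983549 ≈ 0.00036907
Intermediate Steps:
w = 363 (w = 11*33 = 363)
1/(224*12 + 7805/w) = 1/(224*12 + 7805/363) = 1/(2688 + 7805*(1/363)) = 1/(2688 + 7805/363) = 1/(983549/363) = 363/983549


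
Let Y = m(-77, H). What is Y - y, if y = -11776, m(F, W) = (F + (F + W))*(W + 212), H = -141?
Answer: -9169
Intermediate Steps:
m(F, W) = (212 + W)*(W + 2*F) (m(F, W) = (W + 2*F)*(212 + W) = (212 + W)*(W + 2*F))
Y = -20945 (Y = (-141)² + 212*(-141) + 424*(-77) + 2*(-77)*(-141) = 19881 - 29892 - 32648 + 21714 = -20945)
Y - y = -20945 - 1*(-11776) = -20945 + 11776 = -9169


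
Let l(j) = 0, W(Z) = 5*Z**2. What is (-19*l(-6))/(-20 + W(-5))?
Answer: 0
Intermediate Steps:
(-19*l(-6))/(-20 + W(-5)) = (-19*0)/(-20 + 5*(-5)**2) = 0/(-20 + 5*25) = 0/(-20 + 125) = 0/105 = 0*(1/105) = 0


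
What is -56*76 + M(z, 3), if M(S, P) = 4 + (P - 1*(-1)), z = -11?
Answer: -4248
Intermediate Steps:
M(S, P) = 5 + P (M(S, P) = 4 + (P + 1) = 4 + (1 + P) = 5 + P)
-56*76 + M(z, 3) = -56*76 + (5 + 3) = -4256 + 8 = -4248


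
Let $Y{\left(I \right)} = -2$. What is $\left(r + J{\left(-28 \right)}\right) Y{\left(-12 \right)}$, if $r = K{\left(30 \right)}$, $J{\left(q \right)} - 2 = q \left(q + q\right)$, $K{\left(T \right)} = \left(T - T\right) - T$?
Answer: $-3080$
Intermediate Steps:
$K{\left(T \right)} = - T$ ($K{\left(T \right)} = 0 - T = - T$)
$J{\left(q \right)} = 2 + 2 q^{2}$ ($J{\left(q \right)} = 2 + q \left(q + q\right) = 2 + q 2 q = 2 + 2 q^{2}$)
$r = -30$ ($r = \left(-1\right) 30 = -30$)
$\left(r + J{\left(-28 \right)}\right) Y{\left(-12 \right)} = \left(-30 + \left(2 + 2 \left(-28\right)^{2}\right)\right) \left(-2\right) = \left(-30 + \left(2 + 2 \cdot 784\right)\right) \left(-2\right) = \left(-30 + \left(2 + 1568\right)\right) \left(-2\right) = \left(-30 + 1570\right) \left(-2\right) = 1540 \left(-2\right) = -3080$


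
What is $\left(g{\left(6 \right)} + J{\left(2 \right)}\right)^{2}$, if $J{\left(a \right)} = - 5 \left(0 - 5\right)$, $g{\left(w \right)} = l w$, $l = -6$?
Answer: $121$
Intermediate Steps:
$g{\left(w \right)} = - 6 w$
$J{\left(a \right)} = 25$ ($J{\left(a \right)} = \left(-5\right) \left(-5\right) = 25$)
$\left(g{\left(6 \right)} + J{\left(2 \right)}\right)^{2} = \left(\left(-6\right) 6 + 25\right)^{2} = \left(-36 + 25\right)^{2} = \left(-11\right)^{2} = 121$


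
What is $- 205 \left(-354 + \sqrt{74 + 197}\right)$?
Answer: $72570 - 205 \sqrt{271} \approx 69195.0$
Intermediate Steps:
$- 205 \left(-354 + \sqrt{74 + 197}\right) = - 205 \left(-354 + \sqrt{271}\right) = 72570 - 205 \sqrt{271}$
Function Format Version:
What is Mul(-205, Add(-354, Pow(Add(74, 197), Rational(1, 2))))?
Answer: Add(72570, Mul(-205, Pow(271, Rational(1, 2)))) ≈ 69195.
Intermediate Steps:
Mul(-205, Add(-354, Pow(Add(74, 197), Rational(1, 2)))) = Mul(-205, Add(-354, Pow(271, Rational(1, 2)))) = Add(72570, Mul(-205, Pow(271, Rational(1, 2))))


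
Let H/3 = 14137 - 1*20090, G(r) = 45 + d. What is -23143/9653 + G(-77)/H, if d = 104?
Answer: -414749134/172392927 ≈ -2.4058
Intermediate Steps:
G(r) = 149 (G(r) = 45 + 104 = 149)
H = -17859 (H = 3*(14137 - 1*20090) = 3*(14137 - 20090) = 3*(-5953) = -17859)
-23143/9653 + G(-77)/H = -23143/9653 + 149/(-17859) = -23143*1/9653 + 149*(-1/17859) = -23143/9653 - 149/17859 = -414749134/172392927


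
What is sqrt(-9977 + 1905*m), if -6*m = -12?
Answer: I*sqrt(6167) ≈ 78.53*I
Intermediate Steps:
m = 2 (m = -1/6*(-12) = 2)
sqrt(-9977 + 1905*m) = sqrt(-9977 + 1905*2) = sqrt(-9977 + 3810) = sqrt(-6167) = I*sqrt(6167)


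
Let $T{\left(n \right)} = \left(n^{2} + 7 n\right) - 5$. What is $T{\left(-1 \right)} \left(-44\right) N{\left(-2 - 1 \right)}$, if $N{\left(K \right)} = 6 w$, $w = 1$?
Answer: $2904$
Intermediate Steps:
$N{\left(K \right)} = 6$ ($N{\left(K \right)} = 6 \cdot 1 = 6$)
$T{\left(n \right)} = -5 + n^{2} + 7 n$
$T{\left(-1 \right)} \left(-44\right) N{\left(-2 - 1 \right)} = \left(-5 + \left(-1\right)^{2} + 7 \left(-1\right)\right) \left(-44\right) 6 = \left(-5 + 1 - 7\right) \left(-44\right) 6 = \left(-11\right) \left(-44\right) 6 = 484 \cdot 6 = 2904$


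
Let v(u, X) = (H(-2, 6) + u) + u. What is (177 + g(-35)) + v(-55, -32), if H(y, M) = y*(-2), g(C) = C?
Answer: 36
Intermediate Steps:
H(y, M) = -2*y
v(u, X) = 4 + 2*u (v(u, X) = (-2*(-2) + u) + u = (4 + u) + u = 4 + 2*u)
(177 + g(-35)) + v(-55, -32) = (177 - 35) + (4 + 2*(-55)) = 142 + (4 - 110) = 142 - 106 = 36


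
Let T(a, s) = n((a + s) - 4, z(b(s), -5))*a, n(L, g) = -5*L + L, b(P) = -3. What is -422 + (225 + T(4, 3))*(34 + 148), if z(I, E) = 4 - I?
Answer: 31792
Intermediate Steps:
n(L, g) = -4*L
T(a, s) = a*(16 - 4*a - 4*s) (T(a, s) = (-4*((a + s) - 4))*a = (-4*(-4 + a + s))*a = (16 - 4*a - 4*s)*a = a*(16 - 4*a - 4*s))
-422 + (225 + T(4, 3))*(34 + 148) = -422 + (225 + 4*4*(4 - 1*4 - 1*3))*(34 + 148) = -422 + (225 + 4*4*(4 - 4 - 3))*182 = -422 + (225 + 4*4*(-3))*182 = -422 + (225 - 48)*182 = -422 + 177*182 = -422 + 32214 = 31792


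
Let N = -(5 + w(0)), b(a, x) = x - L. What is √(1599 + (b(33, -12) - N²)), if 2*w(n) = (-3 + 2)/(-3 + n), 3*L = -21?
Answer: √56423/6 ≈ 39.589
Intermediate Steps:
L = -7 (L = (⅓)*(-21) = -7)
w(n) = -1/(2*(-3 + n)) (w(n) = ((-3 + 2)/(-3 + n))/2 = (-1/(-3 + n))/2 = -1/(2*(-3 + n)))
b(a, x) = 7 + x (b(a, x) = x - 1*(-7) = x + 7 = 7 + x)
N = -31/6 (N = -(5 - 1/(-6 + 2*0)) = -(5 - 1/(-6 + 0)) = -(5 - 1/(-6)) = -(5 - 1*(-⅙)) = -(5 + ⅙) = -1*31/6 = -31/6 ≈ -5.1667)
√(1599 + (b(33, -12) - N²)) = √(1599 + ((7 - 12) - (-31/6)²)) = √(1599 + (-5 - 1*961/36)) = √(1599 + (-5 - 961/36)) = √(1599 - 1141/36) = √(56423/36) = √56423/6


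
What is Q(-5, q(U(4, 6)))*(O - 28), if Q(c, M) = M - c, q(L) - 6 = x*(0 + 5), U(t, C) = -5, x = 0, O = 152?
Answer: 1364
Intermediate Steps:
q(L) = 6 (q(L) = 6 + 0*(0 + 5) = 6 + 0*5 = 6 + 0 = 6)
Q(-5, q(U(4, 6)))*(O - 28) = (6 - 1*(-5))*(152 - 28) = (6 + 5)*124 = 11*124 = 1364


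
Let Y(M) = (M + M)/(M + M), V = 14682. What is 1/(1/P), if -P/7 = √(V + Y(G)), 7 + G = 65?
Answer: -7*√14683 ≈ -848.21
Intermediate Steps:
G = 58 (G = -7 + 65 = 58)
Y(M) = 1 (Y(M) = (2*M)/((2*M)) = (2*M)*(1/(2*M)) = 1)
P = -7*√14683 (P = -7*√(14682 + 1) = -7*√14683 ≈ -848.21)
1/(1/P) = 1/(1/(-7*√14683)) = 1/(-√14683/102781) = -7*√14683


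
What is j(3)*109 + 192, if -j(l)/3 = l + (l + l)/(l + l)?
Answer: -1116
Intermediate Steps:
j(l) = -3 - 3*l (j(l) = -3*(l + (l + l)/(l + l)) = -3*(l + (2*l)/((2*l))) = -3*(l + (2*l)*(1/(2*l))) = -3*(l + 1) = -3*(1 + l) = -3 - 3*l)
j(3)*109 + 192 = (-3 - 3*3)*109 + 192 = (-3 - 9)*109 + 192 = -12*109 + 192 = -1308 + 192 = -1116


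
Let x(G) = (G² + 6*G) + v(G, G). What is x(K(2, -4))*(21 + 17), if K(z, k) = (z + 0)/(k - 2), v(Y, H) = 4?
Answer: 722/9 ≈ 80.222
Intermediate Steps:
K(z, k) = z/(-2 + k)
x(G) = 4 + G² + 6*G (x(G) = (G² + 6*G) + 4 = 4 + G² + 6*G)
x(K(2, -4))*(21 + 17) = (4 + (2/(-2 - 4))² + 6*(2/(-2 - 4)))*(21 + 17) = (4 + (2/(-6))² + 6*(2/(-6)))*38 = (4 + (2*(-⅙))² + 6*(2*(-⅙)))*38 = (4 + (-⅓)² + 6*(-⅓))*38 = (4 + ⅑ - 2)*38 = (19/9)*38 = 722/9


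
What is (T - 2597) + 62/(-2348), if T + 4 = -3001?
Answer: -6576779/1174 ≈ -5602.0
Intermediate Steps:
T = -3005 (T = -4 - 3001 = -3005)
(T - 2597) + 62/(-2348) = (-3005 - 2597) + 62/(-2348) = -5602 + 62*(-1/2348) = -5602 - 31/1174 = -6576779/1174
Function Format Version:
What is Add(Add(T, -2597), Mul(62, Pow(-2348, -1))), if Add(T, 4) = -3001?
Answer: Rational(-6576779, 1174) ≈ -5602.0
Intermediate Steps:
T = -3005 (T = Add(-4, -3001) = -3005)
Add(Add(T, -2597), Mul(62, Pow(-2348, -1))) = Add(Add(-3005, -2597), Mul(62, Pow(-2348, -1))) = Add(-5602, Mul(62, Rational(-1, 2348))) = Add(-5602, Rational(-31, 1174)) = Rational(-6576779, 1174)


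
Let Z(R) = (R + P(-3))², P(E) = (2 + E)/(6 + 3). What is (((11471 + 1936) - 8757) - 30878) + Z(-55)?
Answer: -1878452/81 ≈ -23191.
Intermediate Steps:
P(E) = 2/9 + E/9 (P(E) = (2 + E)/9 = (2 + E)*(⅑) = 2/9 + E/9)
Z(R) = (-⅑ + R)² (Z(R) = (R + (2/9 + (⅑)*(-3)))² = (R + (2/9 - ⅓))² = (R - ⅑)² = (-⅑ + R)²)
(((11471 + 1936) - 8757) - 30878) + Z(-55) = (((11471 + 1936) - 8757) - 30878) + (-1 + 9*(-55))²/81 = ((13407 - 8757) - 30878) + (-1 - 495)²/81 = (4650 - 30878) + (1/81)*(-496)² = -26228 + (1/81)*246016 = -26228 + 246016/81 = -1878452/81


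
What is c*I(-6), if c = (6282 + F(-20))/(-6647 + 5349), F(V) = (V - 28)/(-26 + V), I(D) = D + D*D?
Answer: -2167650/14927 ≈ -145.22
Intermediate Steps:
I(D) = D + D**2
F(V) = (-28 + V)/(-26 + V)
c = -72255/14927 (c = (6282 + (-28 - 20)/(-26 - 20))/(-6647 + 5349) = (6282 - 48/(-46))/(-1298) = (6282 - 1/46*(-48))*(-1/1298) = (6282 + 24/23)*(-1/1298) = (144510/23)*(-1/1298) = -72255/14927 ≈ -4.8406)
c*I(-6) = -(-433530)*(1 - 6)/14927 = -(-433530)*(-5)/14927 = -72255/14927*30 = -2167650/14927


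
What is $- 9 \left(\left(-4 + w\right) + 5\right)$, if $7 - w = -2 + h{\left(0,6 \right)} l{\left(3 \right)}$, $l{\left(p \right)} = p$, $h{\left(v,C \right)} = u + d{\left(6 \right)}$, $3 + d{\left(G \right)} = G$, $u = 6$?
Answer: $153$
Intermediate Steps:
$d{\left(G \right)} = -3 + G$
$h{\left(v,C \right)} = 9$ ($h{\left(v,C \right)} = 6 + \left(-3 + 6\right) = 6 + 3 = 9$)
$w = -18$ ($w = 7 - \left(-2 + 9 \cdot 3\right) = 7 - \left(-2 + 27\right) = 7 - 25 = -18$)
$- 9 \left(\left(-4 + w\right) + 5\right) = - 9 \left(\left(-4 - 18\right) + 5\right) = - 9 \left(-22 + 5\right) = \left(-9\right) \left(-17\right) = 153$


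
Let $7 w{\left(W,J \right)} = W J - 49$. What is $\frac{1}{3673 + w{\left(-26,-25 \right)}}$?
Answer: $\frac{7}{26312} \approx 0.00026604$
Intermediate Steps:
$w{\left(W,J \right)} = -7 + \frac{J W}{7}$ ($w{\left(W,J \right)} = \frac{W J - 49}{7} = \frac{J W - 49}{7} = \frac{-49 + J W}{7} = -7 + \frac{J W}{7}$)
$\frac{1}{3673 + w{\left(-26,-25 \right)}} = \frac{1}{3673 - \left(7 + \frac{25}{7} \left(-26\right)\right)} = \frac{1}{3673 + \left(-7 + \frac{650}{7}\right)} = \frac{1}{3673 + \frac{601}{7}} = \frac{1}{\frac{26312}{7}} = \frac{7}{26312}$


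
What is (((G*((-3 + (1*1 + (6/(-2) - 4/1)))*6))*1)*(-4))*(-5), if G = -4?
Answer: 4320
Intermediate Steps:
(((G*((-3 + (1*1 + (6/(-2) - 4/1)))*6))*1)*(-4))*(-5) = ((-4*(-3 + (1*1 + (6/(-2) - 4/1)))*6*1)*(-4))*(-5) = ((-4*(-3 + (1 + (6*(-½) - 4*1)))*6*1)*(-4))*(-5) = ((-4*(-3 + (1 + (-3 - 4)))*6*1)*(-4))*(-5) = ((-4*(-3 + (1 - 7))*6*1)*(-4))*(-5) = ((-4*(-3 - 6)*6*1)*(-4))*(-5) = ((-(-36)*6*1)*(-4))*(-5) = ((-4*(-54)*1)*(-4))*(-5) = ((216*1)*(-4))*(-5) = (216*(-4))*(-5) = -864*(-5) = 4320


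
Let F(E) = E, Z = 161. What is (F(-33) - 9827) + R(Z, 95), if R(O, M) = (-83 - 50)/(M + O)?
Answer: -2524293/256 ≈ -9860.5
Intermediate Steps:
R(O, M) = -133/(M + O)
(F(-33) - 9827) + R(Z, 95) = (-33 - 9827) - 133/(95 + 161) = -9860 - 133/256 = -2524293/256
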